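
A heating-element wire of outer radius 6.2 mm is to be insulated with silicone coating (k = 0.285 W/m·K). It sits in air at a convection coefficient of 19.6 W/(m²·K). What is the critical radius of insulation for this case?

For a cylinder r_cr = k/h = 0.285/19.6
r_cr = 14.5 mm; since the bare radius (6.2 mm) is below r_cr, adding a thin layer of insulation will *increase* heat loss.

r_cr ≈ 14.5 mm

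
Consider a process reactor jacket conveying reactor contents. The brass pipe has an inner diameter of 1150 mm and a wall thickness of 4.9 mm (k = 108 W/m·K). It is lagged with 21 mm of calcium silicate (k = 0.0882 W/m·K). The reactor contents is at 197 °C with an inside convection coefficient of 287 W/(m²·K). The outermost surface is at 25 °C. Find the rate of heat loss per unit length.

Radial resistances (cylindrical: R_cond = ln(r_o/r_i)/(2πkL), R_conv = 1/(h·2πrL)):
R_inner film = 1/(h_i·2πr₁L) = 1/(287×2π×0.575×1) = 9.644×10^-4 K/W
R_brass pipe wall = ln(579.9/575)/(2π×108×1) = 1.25×10^-5 K/W
R_calcium silicate = ln(600.9/579.9)/(2π×0.0882×1) = 0.06419 K/W
R_total = 0.06517 K/W
Q = ΔT/R_total = 172/0.06517

q′ ≈ 2640 W/m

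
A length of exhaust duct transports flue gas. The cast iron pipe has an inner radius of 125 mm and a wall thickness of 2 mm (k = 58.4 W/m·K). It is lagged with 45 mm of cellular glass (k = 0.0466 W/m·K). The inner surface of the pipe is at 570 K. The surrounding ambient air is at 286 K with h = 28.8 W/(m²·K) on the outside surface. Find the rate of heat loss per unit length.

q′ ≈ 266 W/m

For a radial system each layer contributes R = ln(r_out/r_in)/(2πkL); films add R = 1/(hA).
R_cast iron pipe wall = ln(127/125)/(2π×58.4×1) = 4.326×10^-5 K/W
R_cellular glass = ln(172/127)/(2π×0.0466×1) = 1.036 K/W
R_outer film = 1/(h_o·2πr_oL) = 1/(28.8×2π×0.172×1) = 0.03213 K/W
R_total = 1.068 K/W
Q = ΔT/R_total = 284/1.068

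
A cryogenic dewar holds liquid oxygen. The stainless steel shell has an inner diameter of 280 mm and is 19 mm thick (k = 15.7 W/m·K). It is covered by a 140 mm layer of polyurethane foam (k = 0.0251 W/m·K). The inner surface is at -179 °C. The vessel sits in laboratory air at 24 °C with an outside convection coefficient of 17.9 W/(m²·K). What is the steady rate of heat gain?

Q ≈ 21.6 W

For a spherical shell R = (1/r₁ − 1/r₂)/(4πk); film R = 1/(h·4πr²). In series:
R_stainless steel shell = (1/0.14 − 1/0.159)/(4π×15.7) = 0.004326 K/W
R_polyurethane foam = (1/0.159 − 1/0.299)/(4π×0.0251) = 9.336 K/W
R_outer film = 1/(h·4πr_o²) = 1/(17.9×4π×0.299²) = 0.04973 K/W
R_total = 9.39 K/W
Q = ΔT/R_total = 203/9.39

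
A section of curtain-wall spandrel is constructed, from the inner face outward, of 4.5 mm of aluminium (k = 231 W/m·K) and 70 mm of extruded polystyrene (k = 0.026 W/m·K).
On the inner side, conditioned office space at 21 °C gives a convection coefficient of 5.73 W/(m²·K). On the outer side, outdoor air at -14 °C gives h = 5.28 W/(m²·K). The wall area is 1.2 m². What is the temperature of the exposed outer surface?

T ≈ -11.8 °C

Thermal resistances in series:
R_inner film = 1/(h_i·A) = 1/(5.73×1.2) = 0.1454 K/W
R_aluminium = L/(kA) = 0.0045/(231×1.2) = 1.623×10^-5 K/W
R_extruded polystyrene = L/(kA) = 0.07/(0.026×1.2) = 2.244 K/W
R_outer film = 1/(h_o·A) = 1/(5.28×1.2) = 0.1578 K/W
R_total = 2.547 K/W;  Q = ΔT/R_total = 35/2.547 = 13.74 W
T_interface = T_inner − Q·ΣR(inner→interface) = 21 − 13.7×2.389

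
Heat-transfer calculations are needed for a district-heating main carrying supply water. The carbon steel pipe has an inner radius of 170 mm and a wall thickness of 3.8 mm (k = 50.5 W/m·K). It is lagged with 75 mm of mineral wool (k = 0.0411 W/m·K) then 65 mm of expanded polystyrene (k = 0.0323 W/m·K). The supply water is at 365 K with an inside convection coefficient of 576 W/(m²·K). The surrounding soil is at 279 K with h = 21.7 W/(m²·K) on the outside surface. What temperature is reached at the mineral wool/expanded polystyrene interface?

T ≈ 318 K

Treating each annulus and film as a series resistance:
R_inner film = 1/(h_i·2πr₁L) = 1/(576×2π×0.17×1) = 0.001625 K/W
R_carbon steel pipe wall = ln(173.8/170)/(2π×50.5×1) = 6.967×10^-5 K/W
R_mineral wool = ln(248.8/173.8)/(2π×0.0411×1) = 1.389 K/W
R_expanded polystyrene = ln(313.8/248.8)/(2π×0.0323×1) = 1.144 K/W
R_outer film = 1/(h_o·2πr_oL) = 1/(21.7×2π×0.3138×1) = 0.02337 K/W
R_total = 2.558 K/W
Q = ΔT/R_total = 86/2.558
Q = 33.6 W/m
T_interface = T_inner − Q·ΣR(inner→interface) = 365 − 33.6×1.391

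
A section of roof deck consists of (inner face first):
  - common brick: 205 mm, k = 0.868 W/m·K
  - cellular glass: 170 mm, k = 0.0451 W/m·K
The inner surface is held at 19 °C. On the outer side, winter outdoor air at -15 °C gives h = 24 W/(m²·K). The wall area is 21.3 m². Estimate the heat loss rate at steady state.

Q ≈ 179 W

Treating each layer as a thermal resistance in series:
R_common brick = L/(kA) = 0.205/(0.868×21.3) = 0.01109 K/W
R_cellular glass = L/(kA) = 0.17/(0.0451×21.3) = 0.177 K/W
R_outer film = 1/(h_o·A) = 1/(24×21.3) = 0.001956 K/W
R_total = 0.19 K/W
Q = ΔT / R_total = 34 / 0.19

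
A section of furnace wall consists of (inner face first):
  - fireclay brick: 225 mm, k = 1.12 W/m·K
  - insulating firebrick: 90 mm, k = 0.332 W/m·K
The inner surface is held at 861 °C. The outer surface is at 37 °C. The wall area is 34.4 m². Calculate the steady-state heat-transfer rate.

Model the wall as resistances in series:
R_fireclay brick = L/(kA) = 0.225/(1.12×34.4) = 0.00584 K/W
R_insulating firebrick = L/(kA) = 0.09/(0.332×34.4) = 0.00788 K/W
R_total = 0.01372 K/W
Q = ΔT / R_total = 824 / 0.01372

Q ≈ 60100 W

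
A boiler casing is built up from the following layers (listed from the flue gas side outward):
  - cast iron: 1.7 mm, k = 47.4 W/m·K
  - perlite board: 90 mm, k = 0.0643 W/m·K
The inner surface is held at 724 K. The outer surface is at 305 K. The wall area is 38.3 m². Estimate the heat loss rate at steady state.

Q ≈ 11500 W

Series thermal resistances:
R_cast iron = L/(kA) = 0.0017/(47.4×38.3) = 9.364×10^-7 K/W
R_perlite board = L/(kA) = 0.09/(0.0643×38.3) = 0.03655 K/W
R_total = 0.03655 K/W
Q = ΔT / R_total = 419 / 0.03655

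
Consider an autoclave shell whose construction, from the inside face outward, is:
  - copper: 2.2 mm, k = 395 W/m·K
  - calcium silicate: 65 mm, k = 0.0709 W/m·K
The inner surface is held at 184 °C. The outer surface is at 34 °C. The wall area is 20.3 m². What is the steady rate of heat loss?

Series thermal resistances:
R_copper = L/(kA) = 0.0022/(395×20.3) = 2.744×10^-7 K/W
R_calcium silicate = L/(kA) = 0.065/(0.0709×20.3) = 0.04516 K/W
R_total = 0.04516 K/W
Q = ΔT / R_total = 150 / 0.04516

Q ≈ 3320 W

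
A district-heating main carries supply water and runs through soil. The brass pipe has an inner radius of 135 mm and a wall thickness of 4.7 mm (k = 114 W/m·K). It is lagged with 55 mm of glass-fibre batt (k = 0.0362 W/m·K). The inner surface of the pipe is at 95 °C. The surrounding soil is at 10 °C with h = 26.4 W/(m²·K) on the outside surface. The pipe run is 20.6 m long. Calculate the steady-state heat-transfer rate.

Radial resistances (cylindrical: R_cond = ln(r_o/r_i)/(2πkL), R_conv = 1/(h·2πrL)):
R_brass pipe wall = ln(139.7/135)/(2π×114×20.6) = 2.319×10^-6 K/W
R_glass-fibre batt = ln(194.7/139.7)/(2π×0.0362×20.6) = 0.07085 K/W
R_outer film = 1/(h_o·2πr_oL) = 1/(26.4×2π×0.1947×20.6) = 0.001503 K/W
R_total = 0.07235 K/W
Q = ΔT/R_total = 85/0.07235

Q ≈ 1170 W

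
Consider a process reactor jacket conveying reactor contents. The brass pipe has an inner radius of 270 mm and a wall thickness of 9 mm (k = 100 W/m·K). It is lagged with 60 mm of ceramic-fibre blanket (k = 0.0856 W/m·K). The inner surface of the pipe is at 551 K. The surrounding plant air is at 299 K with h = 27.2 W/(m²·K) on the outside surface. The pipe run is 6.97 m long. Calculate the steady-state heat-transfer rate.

Radial resistances (cylindrical: R_cond = ln(r_o/r_i)/(2πkL), R_conv = 1/(h·2πrL)):
R_brass pipe wall = ln(279/270)/(2π×100×6.97) = 7.487×10^-6 K/W
R_ceramic-fibre blanket = ln(339/279)/(2π×0.0856×6.97) = 0.05196 K/W
R_outer film = 1/(h_o·2πr_oL) = 1/(27.2×2π×0.339×6.97) = 0.002476 K/W
R_total = 0.05444 K/W
Q = ΔT/R_total = 252/0.05444

Q ≈ 4630 W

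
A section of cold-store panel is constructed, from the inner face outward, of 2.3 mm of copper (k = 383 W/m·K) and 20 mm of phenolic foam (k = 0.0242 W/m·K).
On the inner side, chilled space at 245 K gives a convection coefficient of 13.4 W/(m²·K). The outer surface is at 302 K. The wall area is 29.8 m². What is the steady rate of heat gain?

Q ≈ 1890 W

Thermal resistances in series:
R_inner film = 1/(h_i·A) = 1/(13.4×29.8) = 0.002504 K/W
R_copper = L/(kA) = 0.0023/(383×29.8) = 2.015×10^-7 K/W
R_phenolic foam = L/(kA) = 0.02/(0.0242×29.8) = 0.02773 K/W
R_total = 0.03024 K/W
Q = ΔT / R_total = 57 / 0.03024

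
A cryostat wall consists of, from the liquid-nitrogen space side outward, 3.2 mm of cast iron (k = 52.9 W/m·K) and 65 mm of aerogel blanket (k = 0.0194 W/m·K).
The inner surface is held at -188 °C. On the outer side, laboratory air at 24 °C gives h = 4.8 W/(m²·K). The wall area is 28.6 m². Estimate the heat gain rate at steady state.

Q ≈ 1700 W

Treating each layer as a thermal resistance in series:
R_cast iron = L/(kA) = 0.0032/(52.9×28.6) = 2.115×10^-6 K/W
R_aerogel blanket = L/(kA) = 0.065/(0.0194×28.6) = 0.1172 K/W
R_outer film = 1/(h_o·A) = 1/(4.8×28.6) = 0.007284 K/W
R_total = 0.1244 K/W
Q = ΔT / R_total = 212 / 0.1244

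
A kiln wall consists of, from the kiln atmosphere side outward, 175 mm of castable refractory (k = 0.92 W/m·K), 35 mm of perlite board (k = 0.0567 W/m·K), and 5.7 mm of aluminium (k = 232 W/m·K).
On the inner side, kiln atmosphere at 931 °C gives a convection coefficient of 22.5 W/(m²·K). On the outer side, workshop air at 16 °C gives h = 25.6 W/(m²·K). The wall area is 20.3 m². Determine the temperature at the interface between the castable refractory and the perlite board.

Thermal resistances in series:
R_inner film = 1/(h_i·A) = 1/(22.5×20.3) = 0.002189 K/W
R_castable refractory = L/(kA) = 0.175/(0.92×20.3) = 0.00937 K/W
R_perlite board = L/(kA) = 0.035/(0.0567×20.3) = 0.03041 K/W
R_aluminium = L/(kA) = 0.0057/(232×20.3) = 1.21×10^-6 K/W
R_outer film = 1/(h_o·A) = 1/(25.6×20.3) = 0.001924 K/W
R_total = 0.04389 K/W;  Q = ΔT/R_total = 915/0.04389 = 20850 W
T_interface = T_inner − Q·ΣR(inner→interface) = 931 − 20800×0.01156

T ≈ 690 °C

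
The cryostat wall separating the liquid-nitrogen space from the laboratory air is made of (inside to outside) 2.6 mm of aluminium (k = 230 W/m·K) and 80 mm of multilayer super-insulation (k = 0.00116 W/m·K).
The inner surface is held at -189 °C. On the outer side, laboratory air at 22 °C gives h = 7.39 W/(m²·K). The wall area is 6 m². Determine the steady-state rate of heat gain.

Q ≈ 18.3 W

Using the resistance-network approach (series):
R_aluminium = L/(kA) = 0.0026/(230×6) = 1.884×10^-6 K/W
R_multilayer super-insulation = L/(kA) = 0.08/(0.00116×6) = 11.49 K/W
R_outer film = 1/(h_o·A) = 1/(7.39×6) = 0.02255 K/W
R_total = 11.52 K/W
Q = ΔT / R_total = 211 / 11.52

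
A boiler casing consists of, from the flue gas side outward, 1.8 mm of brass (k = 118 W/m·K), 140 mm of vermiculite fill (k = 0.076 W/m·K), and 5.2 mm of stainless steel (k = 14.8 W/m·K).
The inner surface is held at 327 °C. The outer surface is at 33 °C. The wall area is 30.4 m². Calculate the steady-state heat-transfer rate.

Thermal resistances in series:
R_brass = L/(kA) = 0.0018/(118×30.4) = 5.018×10^-7 K/W
R_vermiculite fill = L/(kA) = 0.14/(0.076×30.4) = 0.0606 K/W
R_stainless steel = L/(kA) = 0.0052/(14.8×30.4) = 1.156×10^-5 K/W
R_total = 0.06061 K/W
Q = ΔT / R_total = 294 / 0.06061

Q ≈ 4850 W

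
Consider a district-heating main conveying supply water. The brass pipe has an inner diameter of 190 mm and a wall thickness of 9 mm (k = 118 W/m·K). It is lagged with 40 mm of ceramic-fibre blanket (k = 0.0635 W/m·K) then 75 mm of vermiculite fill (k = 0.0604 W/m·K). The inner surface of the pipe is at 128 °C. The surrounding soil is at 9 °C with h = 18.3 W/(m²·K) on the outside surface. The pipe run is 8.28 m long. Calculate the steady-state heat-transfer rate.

Q ≈ 503 W

Cylindrical conduction, so R = ln(r₂/r₁)/(2πkL) per layer, in series:
R_brass pipe wall = ln(104/95)/(2π×118×8.28) = 1.474×10^-5 K/W
R_ceramic-fibre blanket = ln(144/104)/(2π×0.0635×8.28) = 0.09851 K/W
R_vermiculite fill = ln(219/144)/(2π×0.0604×8.28) = 0.1334 K/W
R_outer film = 1/(h_o·2πr_oL) = 1/(18.3×2π×0.219×8.28) = 0.004796 K/W
R_total = 0.2367 K/W
Q = ΔT/R_total = 119/0.2367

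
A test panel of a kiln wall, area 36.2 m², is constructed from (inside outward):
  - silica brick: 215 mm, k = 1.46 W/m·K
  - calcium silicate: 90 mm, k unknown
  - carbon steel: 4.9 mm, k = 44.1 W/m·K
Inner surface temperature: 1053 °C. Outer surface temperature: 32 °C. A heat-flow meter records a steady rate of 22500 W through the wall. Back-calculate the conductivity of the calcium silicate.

Thermal resistances in series:
R_silica brick = L/(kA) = 0.215/(1.46×36.2) = 0.004068 K/W
R_carbon steel = L/(kA) = 0.0049/(44.1×36.2) = 3.069×10^-6 K/W
Sum of known resistances R_other = 0.004071 K/W
Total R = ΔT/Q = 1021/22500 = 0.04538 K/W
R_calcium silicate = R_total − R_other = 0.04131 K/W
k = L/(R·A) = 0.09/(0.04131×36.2)

k ≈ 0.0602 W/(m·K)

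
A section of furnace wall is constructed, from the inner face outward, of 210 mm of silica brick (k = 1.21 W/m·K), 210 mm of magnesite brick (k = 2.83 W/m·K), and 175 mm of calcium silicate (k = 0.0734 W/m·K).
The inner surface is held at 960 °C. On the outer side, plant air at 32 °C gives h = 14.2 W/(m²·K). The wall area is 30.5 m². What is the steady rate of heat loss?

Model the wall as resistances in series:
R_silica brick = L/(kA) = 0.21/(1.21×30.5) = 0.00569 K/W
R_magnesite brick = L/(kA) = 0.21/(2.83×30.5) = 0.002433 K/W
R_calcium silicate = L/(kA) = 0.175/(0.0734×30.5) = 0.07817 K/W
R_outer film = 1/(h_o·A) = 1/(14.2×30.5) = 0.002309 K/W
R_total = 0.0886 K/W
Q = ΔT / R_total = 928 / 0.0886

Q ≈ 10500 W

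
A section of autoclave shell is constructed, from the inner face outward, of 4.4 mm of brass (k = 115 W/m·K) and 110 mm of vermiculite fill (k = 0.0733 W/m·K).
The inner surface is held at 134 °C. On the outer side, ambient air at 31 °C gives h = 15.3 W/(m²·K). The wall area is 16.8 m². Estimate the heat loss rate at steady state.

Treating each layer as a thermal resistance in series:
R_brass = L/(kA) = 0.0044/(115×16.8) = 2.277×10^-6 K/W
R_vermiculite fill = L/(kA) = 0.11/(0.0733×16.8) = 0.08933 K/W
R_outer film = 1/(h_o·A) = 1/(15.3×16.8) = 0.00389 K/W
R_total = 0.09322 K/W
Q = ΔT / R_total = 103 / 0.09322

Q ≈ 1100 W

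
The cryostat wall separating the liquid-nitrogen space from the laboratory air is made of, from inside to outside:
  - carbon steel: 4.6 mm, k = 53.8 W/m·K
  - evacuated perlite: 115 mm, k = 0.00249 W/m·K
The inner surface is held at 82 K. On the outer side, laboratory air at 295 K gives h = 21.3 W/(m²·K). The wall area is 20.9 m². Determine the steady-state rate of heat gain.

Q ≈ 96.3 W

Treating each layer as a thermal resistance in series:
R_carbon steel = L/(kA) = 0.0046/(53.8×20.9) = 4.091×10^-6 K/W
R_evacuated perlite = L/(kA) = 0.115/(0.00249×20.9) = 2.21 K/W
R_outer film = 1/(h_o·A) = 1/(21.3×20.9) = 0.002246 K/W
R_total = 2.212 K/W
Q = ΔT / R_total = 213 / 2.212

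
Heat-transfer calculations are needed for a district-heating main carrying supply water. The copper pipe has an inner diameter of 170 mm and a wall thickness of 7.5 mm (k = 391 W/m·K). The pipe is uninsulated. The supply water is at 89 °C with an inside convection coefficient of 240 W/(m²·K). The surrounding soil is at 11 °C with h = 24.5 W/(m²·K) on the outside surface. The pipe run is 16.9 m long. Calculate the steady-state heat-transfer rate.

For a radial system each layer contributes R = ln(r_out/r_in)/(2πkL); films add R = 1/(hA).
R_inner film = 1/(h_i·2πr₁L) = 1/(240×2π×0.085×16.9) = 4.616×10^-4 K/W
R_copper pipe wall = ln(92.5/85)/(2π×391×16.9) = 2.037×10^-6 K/W
R_outer film = 1/(h_o·2πr_oL) = 1/(24.5×2π×0.0925×16.9) = 0.004156 K/W
R_total = 0.004619 K/W
Q = ΔT/R_total = 78/0.004619

Q ≈ 16900 W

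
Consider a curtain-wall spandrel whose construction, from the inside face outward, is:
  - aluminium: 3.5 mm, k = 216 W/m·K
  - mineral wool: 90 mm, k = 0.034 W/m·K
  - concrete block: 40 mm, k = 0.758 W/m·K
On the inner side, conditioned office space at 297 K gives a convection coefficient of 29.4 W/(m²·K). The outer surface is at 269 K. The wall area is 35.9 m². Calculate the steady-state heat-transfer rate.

Treating each layer as a thermal resistance in series:
R_inner film = 1/(h_i·A) = 1/(29.4×35.9) = 9.475×10^-4 K/W
R_aluminium = L/(kA) = 0.0035/(216×35.9) = 4.514×10^-7 K/W
R_mineral wool = L/(kA) = 0.09/(0.034×35.9) = 0.07373 K/W
R_concrete block = L/(kA) = 0.04/(0.758×35.9) = 0.00147 K/W
R_total = 0.07615 K/W
Q = ΔT / R_total = 28 / 0.07615

Q ≈ 368 W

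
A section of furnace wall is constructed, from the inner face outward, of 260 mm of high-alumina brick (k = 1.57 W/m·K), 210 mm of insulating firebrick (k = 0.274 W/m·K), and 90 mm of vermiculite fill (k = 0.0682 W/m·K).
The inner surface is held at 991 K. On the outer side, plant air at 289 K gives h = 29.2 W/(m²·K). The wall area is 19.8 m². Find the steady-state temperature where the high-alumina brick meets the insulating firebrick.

T ≈ 940 K

Treating each layer as a thermal resistance in series:
R_high-alumina brick = L/(kA) = 0.26/(1.57×19.8) = 0.008364 K/W
R_insulating firebrick = L/(kA) = 0.21/(0.274×19.8) = 0.03871 K/W
R_vermiculite fill = L/(kA) = 0.09/(0.0682×19.8) = 0.06665 K/W
R_outer film = 1/(h_o·A) = 1/(29.2×19.8) = 0.00173 K/W
R_total = 0.1155 K/W;  Q = ΔT/R_total = 702/0.1155 = 6081 W
T_interface = T_inner − Q·ΣR(inner→interface) = 991 − 6080×0.008364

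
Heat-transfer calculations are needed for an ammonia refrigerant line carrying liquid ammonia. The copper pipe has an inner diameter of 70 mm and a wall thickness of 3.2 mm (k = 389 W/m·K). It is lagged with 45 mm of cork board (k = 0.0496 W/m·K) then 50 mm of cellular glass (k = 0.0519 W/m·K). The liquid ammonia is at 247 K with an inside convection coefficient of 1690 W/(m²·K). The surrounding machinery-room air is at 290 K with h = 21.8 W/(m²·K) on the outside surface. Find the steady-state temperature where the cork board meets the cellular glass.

T ≈ 274 K

For a radial system each layer contributes R = ln(r_out/r_in)/(2πkL); films add R = 1/(hA).
R_inner film = 1/(h_i·2πr₁L) = 1/(1690×2π×0.035×1) = 0.002691 K/W
R_copper pipe wall = ln(38.2/35)/(2π×389×1) = 3.579×10^-5 K/W
R_cork board = ln(83.2/38.2)/(2π×0.0496×1) = 2.498 K/W
R_cellular glass = ln(133.2/83.2)/(2π×0.0519×1) = 1.443 K/W
R_outer film = 1/(h_o·2πr_oL) = 1/(21.8×2π×0.1332×1) = 0.05481 K/W
R_total = 3.998 K/W
Q = ΔT/R_total = 43/3.998
Q = 10.8 W/m
T_interface = T_inner + Q·ΣR(inner→interface) = 247 + 10.8×2.5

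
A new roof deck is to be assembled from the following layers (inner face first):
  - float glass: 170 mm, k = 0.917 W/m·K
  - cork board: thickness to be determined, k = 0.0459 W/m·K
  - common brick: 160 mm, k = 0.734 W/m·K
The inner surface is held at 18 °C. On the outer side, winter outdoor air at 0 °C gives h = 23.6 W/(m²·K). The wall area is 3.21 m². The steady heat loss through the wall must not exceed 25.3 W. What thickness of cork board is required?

L ≈ 84.4 mm

Treating each layer as a thermal resistance in series:
R_float glass = L/(kA) = 0.17/(0.917×3.21) = 0.05775 K/W
R_common brick = L/(kA) = 0.16/(0.734×3.21) = 0.06791 K/W
R_outer film = 1/(h_o·A) = 1/(23.6×3.21) = 0.0132 K/W
Sum of the known resistances R_other = 0.1389 K/W
Required total resistance R_tot = ΔT/Q_allow = 18/25.3 = 0.7115 K/W
R_cork board = R_tot − R_other = 0.5726 K/W
L = R·k·A = 0.5726×0.0459×3.21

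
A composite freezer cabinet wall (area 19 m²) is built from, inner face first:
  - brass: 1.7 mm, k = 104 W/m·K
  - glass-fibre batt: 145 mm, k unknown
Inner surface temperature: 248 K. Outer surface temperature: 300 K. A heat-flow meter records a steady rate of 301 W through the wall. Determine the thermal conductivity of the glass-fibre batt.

Series thermal resistances:
R_brass = L/(kA) = 0.0017/(104×19) = 8.603×10^-7 K/W
Sum of known resistances R_other = 8.603×10^-7 K/W
Total R = ΔT/Q = 52/301 = 0.1728 K/W
R_glass-fibre batt = R_total − R_other = 0.1728 K/W
k = L/(R·A) = 0.145/(0.1728×19)

k ≈ 0.0442 W/(m·K)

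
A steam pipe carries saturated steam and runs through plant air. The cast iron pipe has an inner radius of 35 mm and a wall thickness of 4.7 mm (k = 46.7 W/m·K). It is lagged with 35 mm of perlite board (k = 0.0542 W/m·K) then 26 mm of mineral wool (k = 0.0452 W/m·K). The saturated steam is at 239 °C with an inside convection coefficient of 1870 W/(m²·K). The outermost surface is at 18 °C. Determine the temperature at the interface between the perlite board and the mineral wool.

For a radial system each layer contributes R = ln(r_out/r_in)/(2πkL); films add R = 1/(hA).
R_inner film = 1/(h_i·2πr₁L) = 1/(1870×2π×0.035×1) = 0.002432 K/W
R_cast iron pipe wall = ln(39.7/35)/(2π×46.7×1) = 4.294×10^-4 K/W
R_perlite board = ln(74.7/39.7)/(2π×0.0542×1) = 1.856 K/W
R_mineral wool = ln(100.7/74.7)/(2π×0.0452×1) = 1.052 K/W
R_total = 2.911 K/W
Q = ΔT/R_total = 221/2.911
Q = 75.9 W/m
T_interface = T_inner − Q·ΣR(inner→interface) = 239 − 75.9×1.859

T ≈ 97.8 °C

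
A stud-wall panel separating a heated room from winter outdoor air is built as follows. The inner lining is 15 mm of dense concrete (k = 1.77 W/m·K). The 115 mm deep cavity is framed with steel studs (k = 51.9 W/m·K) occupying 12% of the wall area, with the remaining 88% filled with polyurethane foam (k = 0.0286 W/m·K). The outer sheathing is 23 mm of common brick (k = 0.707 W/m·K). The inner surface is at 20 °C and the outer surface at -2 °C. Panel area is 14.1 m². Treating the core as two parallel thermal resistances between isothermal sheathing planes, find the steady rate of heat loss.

Sheathing layers in series; stud and cavity paths in parallel between them.
R_inner = 0.015/(1.77×14.1) = 6.01×10^-4 K/W
R_stud  = 0.115/(51.9×0.12×14.1) = 0.00131 K/W
R_cav   = 0.115/(0.0286×0.88×14.1) = 0.3241 K/W
1/R_core = 1/R_stud + 1/R_cav → R_core = 0.001304 K/W
R_outer = 0.023/(0.707×14.1) = 0.002307 K/W
R_total = 0.004213 K/W
Q = ΔT/R_total = 22/0.004213

Q ≈ 5220 W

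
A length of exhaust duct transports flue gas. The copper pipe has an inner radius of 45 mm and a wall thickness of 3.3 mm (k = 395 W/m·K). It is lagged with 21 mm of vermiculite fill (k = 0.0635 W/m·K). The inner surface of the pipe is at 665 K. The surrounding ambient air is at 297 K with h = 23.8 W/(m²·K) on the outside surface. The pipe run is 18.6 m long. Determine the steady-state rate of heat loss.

Q ≈ 6840 W

Radial resistances (cylindrical: R_cond = ln(r_o/r_i)/(2πkL), R_conv = 1/(h·2πrL)):
R_copper pipe wall = ln(48.3/45)/(2π×395×18.6) = 1.533×10^-6 K/W
R_vermiculite fill = ln(69.3/48.3)/(2π×0.0635×18.6) = 0.04865 K/W
R_outer film = 1/(h_o·2πr_oL) = 1/(23.8×2π×0.0693×18.6) = 0.005188 K/W
R_total = 0.05384 K/W
Q = ΔT/R_total = 368/0.05384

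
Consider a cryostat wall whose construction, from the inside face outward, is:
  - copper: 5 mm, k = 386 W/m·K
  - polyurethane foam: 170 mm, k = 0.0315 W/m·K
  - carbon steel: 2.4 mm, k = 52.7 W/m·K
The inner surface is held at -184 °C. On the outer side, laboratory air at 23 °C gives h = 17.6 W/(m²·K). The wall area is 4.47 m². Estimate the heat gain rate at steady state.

Thermal resistances in series:
R_copper = L/(kA) = 0.005/(386×4.47) = 2.898×10^-6 K/W
R_polyurethane foam = L/(kA) = 0.17/(0.0315×4.47) = 1.207 K/W
R_carbon steel = L/(kA) = 0.0024/(52.7×4.47) = 1.019×10^-5 K/W
R_outer film = 1/(h_o·A) = 1/(17.6×4.47) = 0.01271 K/W
R_total = 1.22 K/W
Q = ΔT / R_total = 207 / 1.22

Q ≈ 170 W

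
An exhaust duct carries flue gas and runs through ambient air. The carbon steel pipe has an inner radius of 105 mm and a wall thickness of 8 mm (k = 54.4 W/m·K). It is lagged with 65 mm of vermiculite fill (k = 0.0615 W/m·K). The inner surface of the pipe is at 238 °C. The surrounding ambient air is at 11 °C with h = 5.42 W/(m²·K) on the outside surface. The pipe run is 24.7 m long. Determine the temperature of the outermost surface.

T ≈ 38.9 °C

For a radial system each layer contributes R = ln(r_out/r_in)/(2πkL); films add R = 1/(hA).
R_carbon steel pipe wall = ln(113/105)/(2π×54.4×24.7) = 8.697×10^-6 K/W
R_vermiculite fill = ln(178/113)/(2π×0.0615×24.7) = 0.04761 K/W
R_outer film = 1/(h_o·2πr_oL) = 1/(5.42×2π×0.178×24.7) = 0.006679 K/W
R_total = 0.0543 K/W
Q = ΔT/R_total = 227/0.0543
Q = 4180 W
T_interface = T_inner − Q·ΣR(inner→interface) = 238 − 4180×0.04762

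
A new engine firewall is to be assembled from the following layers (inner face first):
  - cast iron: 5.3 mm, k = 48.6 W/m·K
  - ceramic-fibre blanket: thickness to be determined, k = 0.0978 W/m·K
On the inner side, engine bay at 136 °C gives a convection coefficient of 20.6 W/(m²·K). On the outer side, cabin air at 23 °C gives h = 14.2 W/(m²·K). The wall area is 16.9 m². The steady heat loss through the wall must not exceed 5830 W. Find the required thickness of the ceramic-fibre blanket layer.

L ≈ 20.4 mm

Model the wall as resistances in series:
R_inner film = 1/(h_i·A) = 1/(20.6×16.9) = 0.002872 K/W
R_cast iron = L/(kA) = 0.0053/(48.6×16.9) = 6.453×10^-6 K/W
R_outer film = 1/(h_o·A) = 1/(14.2×16.9) = 0.004167 K/W
Sum of the known resistances R_other = 0.007046 K/W
Required total resistance R_tot = ΔT/Q_allow = 113/5830 = 0.01938 K/W
R_ceramic-fibre blanket = R_tot − R_other = 0.01234 K/W
L = R·k·A = 0.01234×0.0978×16.9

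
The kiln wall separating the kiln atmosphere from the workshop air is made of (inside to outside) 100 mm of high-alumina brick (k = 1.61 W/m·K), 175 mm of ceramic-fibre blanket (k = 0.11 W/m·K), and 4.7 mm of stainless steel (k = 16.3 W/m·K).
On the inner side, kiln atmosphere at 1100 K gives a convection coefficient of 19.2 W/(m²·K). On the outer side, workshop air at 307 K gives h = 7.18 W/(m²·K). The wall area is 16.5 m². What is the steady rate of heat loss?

Model the wall as resistances in series:
R_inner film = 1/(h_i·A) = 1/(19.2×16.5) = 0.003157 K/W
R_high-alumina brick = L/(kA) = 0.1/(1.61×16.5) = 0.003764 K/W
R_ceramic-fibre blanket = L/(kA) = 0.175/(0.11×16.5) = 0.09642 K/W
R_stainless steel = L/(kA) = 0.0047/(16.3×16.5) = 1.748×10^-5 K/W
R_outer film = 1/(h_o·A) = 1/(7.18×16.5) = 0.008441 K/W
R_total = 0.1118 K/W
Q = ΔT / R_total = 793 / 0.1118

Q ≈ 7090 W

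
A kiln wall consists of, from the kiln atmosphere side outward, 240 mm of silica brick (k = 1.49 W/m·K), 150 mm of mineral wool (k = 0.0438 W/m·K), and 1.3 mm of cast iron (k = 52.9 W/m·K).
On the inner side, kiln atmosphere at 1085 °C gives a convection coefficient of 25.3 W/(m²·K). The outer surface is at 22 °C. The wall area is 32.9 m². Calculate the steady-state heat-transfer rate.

Model the wall as resistances in series:
R_inner film = 1/(h_i·A) = 1/(25.3×32.9) = 0.001201 K/W
R_silica brick = L/(kA) = 0.24/(1.49×32.9) = 0.004896 K/W
R_mineral wool = L/(kA) = 0.15/(0.0438×32.9) = 0.1041 K/W
R_cast iron = L/(kA) = 0.0013/(52.9×32.9) = 7.47×10^-7 K/W
R_total = 0.1102 K/W
Q = ΔT / R_total = 1063 / 0.1102

Q ≈ 9650 W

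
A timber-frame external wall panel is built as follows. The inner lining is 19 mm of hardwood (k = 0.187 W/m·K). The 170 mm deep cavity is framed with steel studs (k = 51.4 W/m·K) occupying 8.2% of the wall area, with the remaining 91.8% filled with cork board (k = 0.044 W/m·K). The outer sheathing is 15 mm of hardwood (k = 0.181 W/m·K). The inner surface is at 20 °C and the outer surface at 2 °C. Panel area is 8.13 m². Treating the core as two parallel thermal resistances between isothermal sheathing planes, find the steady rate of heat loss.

Q ≈ 652 W

Sheathing layers in series; stud and cavity paths in parallel between them.
R_inner = 0.019/(0.187×8.13) = 0.0125 K/W
R_stud  = 0.17/(51.4×0.082×8.13) = 0.004961 K/W
R_cav   = 0.17/(0.044×0.918×8.13) = 0.5177 K/W
1/R_core = 1/R_stud + 1/R_cav → R_core = 0.004914 K/W
R_outer = 0.015/(0.181×8.13) = 0.01019 K/W
R_total = 0.0276 K/W
Q = ΔT/R_total = 18/0.0276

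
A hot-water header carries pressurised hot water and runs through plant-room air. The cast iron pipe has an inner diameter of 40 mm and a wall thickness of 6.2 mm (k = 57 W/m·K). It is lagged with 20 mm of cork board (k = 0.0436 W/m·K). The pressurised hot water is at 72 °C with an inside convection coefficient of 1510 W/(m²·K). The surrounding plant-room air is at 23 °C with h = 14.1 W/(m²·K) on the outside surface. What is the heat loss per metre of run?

q′ ≈ 21.1 W/m

For a radial system each layer contributes R = ln(r_out/r_in)/(2πkL); films add R = 1/(hA).
R_inner film = 1/(h_i·2πr₁L) = 1/(1510×2π×0.02×1) = 0.00527 K/W
R_cast iron pipe wall = ln(26.2/20)/(2π×57×1) = 7.54×10^-4 K/W
R_cork board = ln(46.2/26.2)/(2π×0.0436×1) = 2.071 K/W
R_outer film = 1/(h_o·2πr_oL) = 1/(14.1×2π×0.0462×1) = 0.2443 K/W
R_total = 2.321 K/W
Q = ΔT/R_total = 49/2.321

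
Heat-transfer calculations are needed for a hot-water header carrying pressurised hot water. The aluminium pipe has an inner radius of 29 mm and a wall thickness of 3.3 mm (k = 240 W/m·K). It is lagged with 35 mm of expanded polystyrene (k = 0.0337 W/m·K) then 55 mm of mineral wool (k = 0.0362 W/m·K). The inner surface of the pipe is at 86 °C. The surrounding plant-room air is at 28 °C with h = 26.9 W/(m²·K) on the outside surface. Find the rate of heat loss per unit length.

q′ ≈ 9.44 W/m

Per-layer cylindrical resistances, series-summed:
R_aluminium pipe wall = ln(32.3/29)/(2π×240×1) = 7.147×10^-5 K/W
R_expanded polystyrene = ln(67.3/32.3)/(2π×0.0337×1) = 3.467 K/W
R_mineral wool = ln(122.3/67.3)/(2π×0.0362×1) = 2.626 K/W
R_outer film = 1/(h_o·2πr_oL) = 1/(26.9×2π×0.1223×1) = 0.04838 K/W
R_total = 6.141 K/W
Q = ΔT/R_total = 58/6.141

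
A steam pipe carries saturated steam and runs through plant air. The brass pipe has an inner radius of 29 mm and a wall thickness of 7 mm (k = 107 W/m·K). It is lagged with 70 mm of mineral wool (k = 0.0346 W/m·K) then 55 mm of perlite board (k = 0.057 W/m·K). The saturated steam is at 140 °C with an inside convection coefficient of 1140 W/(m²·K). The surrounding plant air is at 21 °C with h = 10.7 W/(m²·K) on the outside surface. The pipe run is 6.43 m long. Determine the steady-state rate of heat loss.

Per-layer cylindrical resistances, series-summed:
R_inner film = 1/(h_i·2πr₁L) = 1/(1140×2π×0.029×6.43) = 7.487×10^-4 K/W
R_brass pipe wall = ln(36/29)/(2π×107×6.43) = 5.002×10^-5 K/W
R_mineral wool = ln(106/36)/(2π×0.0346×6.43) = 0.7725 K/W
R_perlite board = ln(161/106)/(2π×0.057×6.43) = 0.1815 K/W
R_outer film = 1/(h_o·2πr_oL) = 1/(10.7×2π×0.161×6.43) = 0.01437 K/W
R_total = 0.9692 K/W
Q = ΔT/R_total = 119/0.9692

Q ≈ 123 W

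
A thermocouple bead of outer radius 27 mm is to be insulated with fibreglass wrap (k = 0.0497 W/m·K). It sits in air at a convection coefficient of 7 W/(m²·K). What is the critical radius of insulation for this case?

r_cr ≈ 14.2 mm

For a sphere r_cr = 2k/h = 2×0.0497/7
r_cr = 14.2 mm; since the bare radius (27 mm) is above r_cr, any added insulation will reduce heat loss.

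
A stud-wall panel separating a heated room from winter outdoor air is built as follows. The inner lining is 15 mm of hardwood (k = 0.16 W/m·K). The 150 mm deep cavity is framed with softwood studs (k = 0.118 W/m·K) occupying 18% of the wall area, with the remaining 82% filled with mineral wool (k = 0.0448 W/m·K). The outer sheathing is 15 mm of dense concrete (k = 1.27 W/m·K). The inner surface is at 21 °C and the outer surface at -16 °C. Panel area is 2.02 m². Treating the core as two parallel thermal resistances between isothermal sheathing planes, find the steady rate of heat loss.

Q ≈ 27.8 W

Sheathing layers in series; stud and cavity paths in parallel between them.
R_inner = 0.015/(0.16×2.02) = 0.04641 K/W
R_stud  = 0.15/(0.118×0.18×2.02) = 3.496 K/W
R_cav   = 0.15/(0.0448×0.82×2.02) = 2.021 K/W
1/R_core = 1/R_stud + 1/R_cav → R_core = 1.281 K/W
R_outer = 0.015/(1.27×2.02) = 0.005847 K/W
R_total = 1.333 K/W
Q = ΔT/R_total = 37/1.333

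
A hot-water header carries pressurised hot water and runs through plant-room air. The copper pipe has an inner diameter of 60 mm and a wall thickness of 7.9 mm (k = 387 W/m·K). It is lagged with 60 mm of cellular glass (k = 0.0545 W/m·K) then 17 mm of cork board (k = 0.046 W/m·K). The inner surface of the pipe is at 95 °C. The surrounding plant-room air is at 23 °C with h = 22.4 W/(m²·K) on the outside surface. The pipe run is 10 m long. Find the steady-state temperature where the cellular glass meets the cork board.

Radial resistances (cylindrical: R_cond = ln(r_o/r_i)/(2πkL), R_conv = 1/(h·2πrL)):
R_copper pipe wall = ln(37.9/30)/(2π×387×10) = 9.613×10^-6 K/W
R_cellular glass = ln(97.9/37.9)/(2π×0.0545×10) = 0.2771 K/W
R_cork board = ln(114.9/97.9)/(2π×0.046×10) = 0.0554 K/W
R_outer film = 1/(h_o·2πr_oL) = 1/(22.4×2π×0.1149×10) = 0.006184 K/W
R_total = 0.3387 K/W
Q = ΔT/R_total = 72/0.3387
Q = 213 W
T_interface = T_inner − Q·ΣR(inner→interface) = 95 − 213×0.2771

T ≈ 36.1 °C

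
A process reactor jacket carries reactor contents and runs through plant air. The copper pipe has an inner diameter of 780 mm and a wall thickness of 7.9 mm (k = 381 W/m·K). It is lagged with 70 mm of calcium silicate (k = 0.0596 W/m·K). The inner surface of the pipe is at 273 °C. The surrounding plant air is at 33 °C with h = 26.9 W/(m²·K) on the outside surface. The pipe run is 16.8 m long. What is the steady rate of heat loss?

Cylindrical conduction, so R = ln(r₂/r₁)/(2πkL) per layer, in series:
R_copper pipe wall = ln(397.9/390)/(2π×381×16.8) = 4.986×10^-7 K/W
R_calcium silicate = ln(467.9/397.9)/(2π×0.0596×16.8) = 0.02576 K/W
R_outer film = 1/(h_o·2πr_oL) = 1/(26.9×2π×0.4679×16.8) = 7.527×10^-4 K/W
R_total = 0.02651 K/W
Q = ΔT/R_total = 240/0.02651

Q ≈ 9050 W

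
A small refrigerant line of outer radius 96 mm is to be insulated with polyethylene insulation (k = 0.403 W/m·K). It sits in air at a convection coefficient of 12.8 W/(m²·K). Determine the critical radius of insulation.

r_cr ≈ 31.5 mm

For a cylinder r_cr = k/h = 0.403/12.8
r_cr = 31.5 mm; since the bare radius (96 mm) is above r_cr, any added insulation will reduce heat loss.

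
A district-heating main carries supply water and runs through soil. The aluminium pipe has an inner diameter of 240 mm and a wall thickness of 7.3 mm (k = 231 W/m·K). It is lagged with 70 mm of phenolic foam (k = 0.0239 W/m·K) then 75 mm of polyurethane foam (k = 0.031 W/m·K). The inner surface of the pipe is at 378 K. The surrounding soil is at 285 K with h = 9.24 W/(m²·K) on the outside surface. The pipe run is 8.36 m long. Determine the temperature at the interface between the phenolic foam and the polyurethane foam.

T ≈ 319 K

Cylindrical conduction, so R = ln(r₂/r₁)/(2πkL) per layer, in series:
R_aluminium pipe wall = ln(127.3/120)/(2π×231×8.36) = 4.867×10^-6 K/W
R_phenolic foam = ln(197.3/127.3)/(2π×0.0239×8.36) = 0.349 K/W
R_polyurethane foam = ln(272.3/197.3)/(2π×0.031×8.36) = 0.1979 K/W
R_outer film = 1/(h_o·2πr_oL) = 1/(9.24×2π×0.2723×8.36) = 0.007566 K/W
R_total = 0.5545 K/W
Q = ΔT/R_total = 93/0.5545
Q = 168 W
T_interface = T_inner − Q·ΣR(inner→interface) = 378 − 168×0.349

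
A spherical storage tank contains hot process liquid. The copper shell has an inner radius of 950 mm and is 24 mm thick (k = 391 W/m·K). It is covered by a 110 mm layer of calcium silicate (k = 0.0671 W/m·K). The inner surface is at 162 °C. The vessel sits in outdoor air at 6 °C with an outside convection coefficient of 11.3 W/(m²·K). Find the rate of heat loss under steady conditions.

Each spherical layer contributes R = (1/r_i − 1/r_o)/(4πk):
R_copper shell = (1/0.95 − 1/0.974)/(4π×391) = 5.279×10^-6 K/W
R_calcium silicate = (1/0.974 − 1/1.084)/(4π×0.0671) = 0.1236 K/W
R_outer film = 1/(h·4πr_o²) = 1/(11.3×4π×1.084²) = 0.005993 K/W
R_total = 0.1296 K/W
Q = ΔT/R_total = 156/0.1296

Q ≈ 1200 W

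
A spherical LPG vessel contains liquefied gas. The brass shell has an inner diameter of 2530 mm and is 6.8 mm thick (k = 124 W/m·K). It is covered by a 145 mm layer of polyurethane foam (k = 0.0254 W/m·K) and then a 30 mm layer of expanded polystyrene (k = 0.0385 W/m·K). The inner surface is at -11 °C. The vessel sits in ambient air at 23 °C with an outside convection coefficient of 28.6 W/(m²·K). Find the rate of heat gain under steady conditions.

Q ≈ 120 W

For a spherical shell R = (1/r₁ − 1/r₂)/(4πk); film R = 1/(h·4πr²). In series:
R_brass shell = (1/1.265 − 1/1.2718)/(4π×124) = 2.712×10^-6 K/W
R_polyurethane foam = (1/1.2718 − 1/1.4168)/(4π×0.0254) = 0.2521 K/W
R_expanded polystyrene = (1/1.4168 − 1/1.4468)/(4π×0.0385) = 0.03025 K/W
R_outer film = 1/(h·4πr_o²) = 1/(28.6×4π×1.4468²) = 0.001329 K/W
R_total = 0.2837 K/W
Q = ΔT/R_total = 34/0.2837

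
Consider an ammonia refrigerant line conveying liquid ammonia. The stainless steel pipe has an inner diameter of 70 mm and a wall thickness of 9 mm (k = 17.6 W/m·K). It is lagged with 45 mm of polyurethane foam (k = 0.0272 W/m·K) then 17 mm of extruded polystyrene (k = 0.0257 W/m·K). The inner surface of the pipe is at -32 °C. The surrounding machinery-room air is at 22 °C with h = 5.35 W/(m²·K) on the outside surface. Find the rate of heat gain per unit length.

q′ ≈ 9.84 W/m

For a radial system each layer contributes R = ln(r_out/r_in)/(2πkL); films add R = 1/(hA).
R_stainless steel pipe wall = ln(44/35)/(2π×17.6×1) = 0.002069 K/W
R_polyurethane foam = ln(89/44)/(2π×0.0272×1) = 4.122 K/W
R_extruded polystyrene = ln(106/89)/(2π×0.0257×1) = 1.083 K/W
R_outer film = 1/(h_o·2πr_oL) = 1/(5.35×2π×0.106×1) = 0.2806 K/W
R_total = 5.487 K/W
Q = ΔT/R_total = 54/5.487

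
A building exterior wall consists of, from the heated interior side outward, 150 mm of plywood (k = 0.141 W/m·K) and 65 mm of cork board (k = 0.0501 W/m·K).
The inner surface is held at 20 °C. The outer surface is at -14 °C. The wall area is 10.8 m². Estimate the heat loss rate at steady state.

Treating each layer as a thermal resistance in series:
R_plywood = L/(kA) = 0.15/(0.141×10.8) = 0.0985 K/W
R_cork board = L/(kA) = 0.065/(0.0501×10.8) = 0.1201 K/W
R_total = 0.2186 K/W
Q = ΔT / R_total = 34 / 0.2186

Q ≈ 156 W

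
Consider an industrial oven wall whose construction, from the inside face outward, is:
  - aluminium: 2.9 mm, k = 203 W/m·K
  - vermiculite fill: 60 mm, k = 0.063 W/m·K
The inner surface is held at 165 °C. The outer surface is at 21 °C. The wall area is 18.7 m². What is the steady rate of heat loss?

Treating each layer as a thermal resistance in series:
R_aluminium = L/(kA) = 0.0029/(203×18.7) = 7.639×10^-7 K/W
R_vermiculite fill = L/(kA) = 0.06/(0.063×18.7) = 0.05093 K/W
R_total = 0.05093 K/W
Q = ΔT / R_total = 144 / 0.05093

Q ≈ 2830 W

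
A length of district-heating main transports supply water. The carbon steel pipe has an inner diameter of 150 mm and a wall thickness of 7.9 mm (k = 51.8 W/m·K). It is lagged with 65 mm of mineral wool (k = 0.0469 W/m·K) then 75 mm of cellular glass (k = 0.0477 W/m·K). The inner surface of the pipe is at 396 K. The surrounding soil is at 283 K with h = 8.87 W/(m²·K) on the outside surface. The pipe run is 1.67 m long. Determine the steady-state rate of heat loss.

Q ≈ 55.3 W

Cylindrical conduction, so R = ln(r₂/r₁)/(2πkL) per layer, in series:
R_carbon steel pipe wall = ln(82.9/75)/(2π×51.8×1.67) = 1.843×10^-4 K/W
R_mineral wool = ln(147.9/82.9)/(2π×0.0469×1.67) = 1.176 K/W
R_cellular glass = ln(222.9/147.9)/(2π×0.0477×1.67) = 0.8195 K/W
R_outer film = 1/(h_o·2πr_oL) = 1/(8.87×2π×0.2229×1.67) = 0.0482 K/W
R_total = 2.044 K/W
Q = ΔT/R_total = 113/2.044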